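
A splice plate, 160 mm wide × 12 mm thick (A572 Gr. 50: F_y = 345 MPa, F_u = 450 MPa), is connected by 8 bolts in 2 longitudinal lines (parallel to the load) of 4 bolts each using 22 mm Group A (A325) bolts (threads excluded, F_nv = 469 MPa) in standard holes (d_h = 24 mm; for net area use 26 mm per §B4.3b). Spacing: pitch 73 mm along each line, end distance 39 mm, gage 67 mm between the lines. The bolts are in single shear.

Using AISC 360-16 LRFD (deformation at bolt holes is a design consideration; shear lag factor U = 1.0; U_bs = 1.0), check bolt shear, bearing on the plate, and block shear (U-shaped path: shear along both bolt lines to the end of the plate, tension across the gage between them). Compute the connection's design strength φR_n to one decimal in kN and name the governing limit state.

Bolt shear: A_b = π(22)²/4 = 380.13 mm². φR_n = 0.75 × 469 × 380.13 × 8 × 1 = 1069.7 kN.
Bearing (12 mm plate, F_u = 450 MPa): end bolts L_c = 39 − 24/2 = 27, R_n = min(1.2×27×12×450, 2.4×22×12×450) = 174.96 kN/bolt; interior L_c = 73 − 24 = 49, R_n = 285.12 kN/bolt. φR_n = 0.75 × (2×174.96 + 6×285.12) = 1545.5 kN.
Block shear: shear path 2×[39+3×73] = 2×258 mm, A_gv = 6192, A_nv = 2×(258 − 3.5×26)×12 = 4008 mm²; tension across gage: (67 − 1×26)×12 = 492 mm². R_n = min(0.6×450×4008, 0.6×345×6192) + 1.0×450×492 = min(1082.2, 1281.7) + 221.4 = 1303.6 kN. φR_n = 0.75 × 1303.6 = 977.7 kN.
Governing: min(1069.7, 1545.5, 977.7) = 977.7 kN → block shear.

977.7 kN (block shear governs)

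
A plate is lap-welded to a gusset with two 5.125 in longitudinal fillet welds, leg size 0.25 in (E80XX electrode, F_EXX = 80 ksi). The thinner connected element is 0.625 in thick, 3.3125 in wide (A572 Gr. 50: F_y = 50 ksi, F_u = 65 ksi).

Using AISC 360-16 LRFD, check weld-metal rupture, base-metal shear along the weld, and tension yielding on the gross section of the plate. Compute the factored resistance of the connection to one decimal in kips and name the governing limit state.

Weld metal: throat = 0.707×0.25 = 0.17675 in, L = 2×5.125 = 10.25 in. φR_n = 0.75 × 0.6 × 80 × 0.17675 × 10.25 = 65.2 kips.
Base metal shear (0.625 in plate): yield φR_n = 1.0×0.6×50×0.625×10.25 = 192.2 kips; rupture φR_n = 0.75×0.6×65×0.625×10.25 = 187.4 kips; take 187.4 kips (rupture).
Tension yield (gross): A_g = 3.3125×0.625 = 2.0703 in². φR_n = 0.90 × 50 × 2.0703 = 93.2 kips.
Governing: min(65.2, 187.4, 93.2) = 65.2 kips → weld metal.

65.2 kips (weld metal governs)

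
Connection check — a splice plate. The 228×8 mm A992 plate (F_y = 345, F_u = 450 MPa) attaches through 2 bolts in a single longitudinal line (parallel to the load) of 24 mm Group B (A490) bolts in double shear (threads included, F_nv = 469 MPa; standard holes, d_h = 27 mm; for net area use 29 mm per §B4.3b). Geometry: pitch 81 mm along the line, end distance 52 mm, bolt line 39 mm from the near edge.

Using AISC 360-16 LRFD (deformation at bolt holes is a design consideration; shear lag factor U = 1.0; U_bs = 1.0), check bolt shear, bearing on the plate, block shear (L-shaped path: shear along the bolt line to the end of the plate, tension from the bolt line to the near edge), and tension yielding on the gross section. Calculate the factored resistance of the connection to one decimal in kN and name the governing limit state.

211.1 kN (block shear governs)

Bolt shear: A_b = π(24)²/4 = 452.39 mm². φR_n = 0.75 × 469 × 452.39 × 2 × 2 = 636.5 kN.
Bearing (8 mm plate, F_u = 450 MPa): end bolts L_c = 52 − 27/2 = 38.5, R_n = min(1.2×38.5×8×450, 2.4×24×8×450) = 166.32 kN/bolt; interior L_c = 81 − 27 = 54, R_n = 207.36 kN/bolt. φR_n = 0.75 × (1×166.32 + 1×207.36) = 280.3 kN.
Block shear: shear path 1×[52+1×81] = 1×133 mm, A_gv = 1064, A_nv = 1×(133 − 1.5×29)×8 = 716 mm²; tension to near edge: (39 − 0.5×29)×8 = 196 mm². R_n = min(0.6×450×716, 0.6×345×1064) + 1.0×450×196 = min(193.32, 220.25) + 88.2 = 281.52 kN. φR_n = 0.75 × 281.52 = 211.1 kN.
Tension yield (gross): A_g = 228×8 = 1824 mm². φR_n = 0.90 × 345 × 1824 = 566.4 kN.
Governing: min(636.5, 280.3, 211.1, 566.4) = 211.1 kN → block shear.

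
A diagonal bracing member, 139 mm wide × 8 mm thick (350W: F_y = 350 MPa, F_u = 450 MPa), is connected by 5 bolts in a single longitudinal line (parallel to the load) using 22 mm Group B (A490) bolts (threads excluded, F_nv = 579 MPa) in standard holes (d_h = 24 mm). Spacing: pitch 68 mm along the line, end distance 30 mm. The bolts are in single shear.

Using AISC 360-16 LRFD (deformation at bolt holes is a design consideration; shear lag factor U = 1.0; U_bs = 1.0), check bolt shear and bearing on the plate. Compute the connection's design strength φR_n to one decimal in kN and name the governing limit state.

628.6 kN (bearing governs)

Bolt shear: A_b = π(22)²/4 = 380.13 mm². φR_n = 0.75 × 579 × 380.13 × 5 × 1 = 825.4 kN.
Bearing (8 mm plate, F_u = 450 MPa): end bolts L_c = 30 − 24/2 = 18, R_n = min(1.2×18×8×450, 2.4×22×8×450) = 77.76 kN/bolt; interior L_c = 68 − 24 = 44, R_n = 190.08 kN/bolt. φR_n = 0.75 × (1×77.76 + 4×190.08) = 628.6 kN.
Governing: min(825.4, 628.6) = 628.6 kN → bearing.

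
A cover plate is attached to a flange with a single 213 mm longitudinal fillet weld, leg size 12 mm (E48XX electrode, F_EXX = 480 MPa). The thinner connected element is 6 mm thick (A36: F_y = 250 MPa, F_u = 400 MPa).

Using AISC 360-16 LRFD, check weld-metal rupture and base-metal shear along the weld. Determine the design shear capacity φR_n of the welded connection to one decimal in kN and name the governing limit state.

Weld metal: throat = 0.707×12 = 8.484 mm, L = 213 mm. φR_n = 0.75 × 0.6 × 480 × 8.484 × 213 = 390.3 kN.
Base metal shear (6 mm plate): yield φR_n = 1.0×0.6×250×6×213 = 191.7 kN; rupture φR_n = 0.75×0.6×400×6×213 = 230.0 kN; take 191.7 kN (yield).
Governing: min(390.3, 191.7) = 191.7 kN → base-metal shear.

191.7 kN (base-metal shear governs)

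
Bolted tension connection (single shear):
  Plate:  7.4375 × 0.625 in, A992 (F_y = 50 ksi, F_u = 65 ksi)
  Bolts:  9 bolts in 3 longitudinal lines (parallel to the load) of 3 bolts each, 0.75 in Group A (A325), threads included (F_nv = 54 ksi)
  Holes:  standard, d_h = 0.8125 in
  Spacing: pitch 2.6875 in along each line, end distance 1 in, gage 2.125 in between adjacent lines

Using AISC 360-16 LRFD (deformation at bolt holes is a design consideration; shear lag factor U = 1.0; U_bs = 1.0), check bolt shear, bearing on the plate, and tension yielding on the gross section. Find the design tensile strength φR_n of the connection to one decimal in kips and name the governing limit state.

161.0 kips (bolt shear governs)

Bolt shear: A_b = π(0.75)²/4 = 0.44179 in². φR_n = 0.75 × 54 × 0.44179 × 9 × 1 = 161.0 kips.
Bearing (0.625 in plate, F_u = 65 ksi): end bolts L_c = 1 − 0.8125/2 = 0.59375, R_n = min(1.2×0.59375×0.625×65, 2.4×0.75×0.625×65) = 28.945 kips/bolt; interior L_c = 2.6875 − 0.8125 = 1.875, R_n = 73.125 kips/bolt. φR_n = 0.75 × (3×28.945 + 6×73.125) = 394.2 kips.
Tension yield (gross): A_g = 7.4375×0.625 = 4.6484 in². φR_n = 0.90 × 50 × 4.6484 = 209.2 kips.
Governing: min(161.0, 394.2, 209.2) = 161.0 kips → bolt shear.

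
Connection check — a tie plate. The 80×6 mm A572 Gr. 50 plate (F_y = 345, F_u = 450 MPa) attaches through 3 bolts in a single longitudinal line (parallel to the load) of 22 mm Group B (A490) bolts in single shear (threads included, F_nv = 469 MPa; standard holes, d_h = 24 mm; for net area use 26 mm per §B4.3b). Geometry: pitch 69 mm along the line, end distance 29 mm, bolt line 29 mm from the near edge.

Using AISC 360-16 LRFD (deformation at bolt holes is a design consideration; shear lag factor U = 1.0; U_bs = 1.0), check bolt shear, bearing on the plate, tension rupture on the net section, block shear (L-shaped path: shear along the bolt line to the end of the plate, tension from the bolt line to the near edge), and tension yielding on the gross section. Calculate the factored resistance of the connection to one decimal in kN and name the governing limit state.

109.4 kN (net-section rupture governs)

Bolt shear: A_b = π(22)²/4 = 380.13 mm². φR_n = 0.75 × 469 × 380.13 × 3 × 1 = 401.1 kN.
Bearing (6 mm plate, F_u = 450 MPa): end bolts L_c = 29 − 24/2 = 17, R_n = min(1.2×17×6×450, 2.4×22×6×450) = 55.08 kN/bolt; interior L_c = 69 − 24 = 45, R_n = 142.56 kN/bolt. φR_n = 0.75 × (1×55.08 + 2×142.56) = 255.2 kN.
Tension rupture (net): A_n = (80 − 1×26)×6 = 324 mm² (U = 1.0, A_e = A_n). φR_n = 0.75 × 450 × 324 = 109.4 kN.
Block shear: shear path 1×[29+2×69] = 1×167 mm, A_gv = 1002, A_nv = 1×(167 − 2.5×26)×6 = 612 mm²; tension to near edge: (29 − 0.5×26)×6 = 96 mm². R_n = min(0.6×450×612, 0.6×345×1002) + 1.0×450×96 = min(165.24, 207.41) + 43.2 = 208.44 kN. φR_n = 0.75 × 208.44 = 156.3 kN.
Tension yield (gross): A_g = 80×6 = 480 mm². φR_n = 0.90 × 345 × 480 = 149.0 kN.
Governing: min(401.1, 255.2, 109.4, 156.3, 149.0) = 109.4 kN → net-section rupture.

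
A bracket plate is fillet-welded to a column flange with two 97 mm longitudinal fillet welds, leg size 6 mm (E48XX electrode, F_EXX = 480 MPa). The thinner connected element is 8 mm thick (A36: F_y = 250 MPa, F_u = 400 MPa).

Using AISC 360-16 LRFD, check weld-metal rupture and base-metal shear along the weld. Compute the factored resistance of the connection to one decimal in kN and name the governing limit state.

177.8 kN (weld metal governs)

Weld metal: throat = 0.707×6 = 4.242 mm, L = 2×97 = 194 mm. φR_n = 0.75 × 0.6 × 480 × 4.242 × 194 = 177.8 kN.
Base metal shear (8 mm plate): yield φR_n = 1.0×0.6×250×8×194 = 232.8 kN; rupture φR_n = 0.75×0.6×400×8×194 = 279.4 kN; take 232.8 kN (yield).
Governing: min(177.8, 232.8) = 177.8 kN → weld metal.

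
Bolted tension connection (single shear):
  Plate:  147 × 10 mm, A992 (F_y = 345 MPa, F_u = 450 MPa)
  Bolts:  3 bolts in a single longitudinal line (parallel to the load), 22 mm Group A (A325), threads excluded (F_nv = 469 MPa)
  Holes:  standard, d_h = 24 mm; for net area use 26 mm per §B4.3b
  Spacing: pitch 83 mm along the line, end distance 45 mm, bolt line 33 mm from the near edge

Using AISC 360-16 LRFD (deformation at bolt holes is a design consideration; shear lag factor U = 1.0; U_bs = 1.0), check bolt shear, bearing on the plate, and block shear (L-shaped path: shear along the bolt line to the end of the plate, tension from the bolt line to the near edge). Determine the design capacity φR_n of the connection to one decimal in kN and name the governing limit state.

Bolt shear: A_b = π(22)²/4 = 380.13 mm². φR_n = 0.75 × 469 × 380.13 × 3 × 1 = 401.1 kN.
Bearing (10 mm plate, F_u = 450 MPa): end bolts L_c = 45 − 24/2 = 33, R_n = min(1.2×33×10×450, 2.4×22×10×450) = 178.2 kN/bolt; interior L_c = 83 − 24 = 59, R_n = 237.6 kN/bolt. φR_n = 0.75 × (1×178.2 + 2×237.6) = 490.1 kN.
Block shear: shear path 1×[45+2×83] = 1×211 mm, A_gv = 2110, A_nv = 1×(211 − 2.5×26)×10 = 1460 mm²; tension to near edge: (33 − 0.5×26)×10 = 200 mm². R_n = min(0.6×450×1460, 0.6×345×2110) + 1.0×450×200 = min(394.2, 436.77) + 90 = 484.2 kN. φR_n = 0.75 × 484.2 = 363.2 kN.
Governing: min(401.1, 490.1, 363.2) = 363.2 kN → block shear.

363.2 kN (block shear governs)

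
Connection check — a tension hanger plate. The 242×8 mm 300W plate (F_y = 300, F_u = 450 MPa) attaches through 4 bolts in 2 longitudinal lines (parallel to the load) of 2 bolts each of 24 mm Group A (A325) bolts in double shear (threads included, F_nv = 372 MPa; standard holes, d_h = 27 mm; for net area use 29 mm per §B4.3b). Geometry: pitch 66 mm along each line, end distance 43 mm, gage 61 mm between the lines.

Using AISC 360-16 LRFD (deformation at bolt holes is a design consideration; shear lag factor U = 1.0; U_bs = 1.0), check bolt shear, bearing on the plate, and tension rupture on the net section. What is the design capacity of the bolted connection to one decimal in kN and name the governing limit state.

Bolt shear: A_b = π(24)²/4 = 452.39 mm². φR_n = 0.75 × 372 × 452.39 × 4 × 2 = 1009.7 kN.
Bearing (8 mm plate, F_u = 450 MPa): end bolts L_c = 43 − 27/2 = 29.5, R_n = min(1.2×29.5×8×450, 2.4×24×8×450) = 127.44 kN/bolt; interior L_c = 66 − 27 = 39, R_n = 168.48 kN/bolt. φR_n = 0.75 × (2×127.44 + 2×168.48) = 443.9 kN.
Tension rupture (net): A_n = (242 − 2×29)×8 = 1472 mm² (U = 1.0, A_e = A_n). φR_n = 0.75 × 450 × 1472 = 496.8 kN.
Governing: min(1009.7, 443.9, 496.8) = 443.9 kN → bearing.

443.9 kN (bearing governs)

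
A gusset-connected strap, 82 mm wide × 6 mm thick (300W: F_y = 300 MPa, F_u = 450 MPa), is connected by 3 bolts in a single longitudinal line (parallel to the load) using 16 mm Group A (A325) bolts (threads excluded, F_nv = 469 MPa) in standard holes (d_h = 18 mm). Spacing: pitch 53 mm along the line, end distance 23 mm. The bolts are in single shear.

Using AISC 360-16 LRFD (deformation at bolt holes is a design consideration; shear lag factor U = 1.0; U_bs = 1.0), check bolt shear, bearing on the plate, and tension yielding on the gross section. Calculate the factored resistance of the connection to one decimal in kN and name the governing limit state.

132.8 kN (gross-section yield governs)

Bolt shear: A_b = π(16)²/4 = 201.06 mm². φR_n = 0.75 × 469 × 201.06 × 3 × 1 = 212.2 kN.
Bearing (6 mm plate, F_u = 450 MPa): end bolts L_c = 23 − 18/2 = 14, R_n = min(1.2×14×6×450, 2.4×16×6×450) = 45.36 kN/bolt; interior L_c = 53 − 18 = 35, R_n = 103.68 kN/bolt. φR_n = 0.75 × (1×45.36 + 2×103.68) = 189.5 kN.
Tension yield (gross): A_g = 82×6 = 492 mm². φR_n = 0.90 × 300 × 492 = 132.8 kN.
Governing: min(212.2, 189.5, 132.8) = 132.8 kN → gross-section yield.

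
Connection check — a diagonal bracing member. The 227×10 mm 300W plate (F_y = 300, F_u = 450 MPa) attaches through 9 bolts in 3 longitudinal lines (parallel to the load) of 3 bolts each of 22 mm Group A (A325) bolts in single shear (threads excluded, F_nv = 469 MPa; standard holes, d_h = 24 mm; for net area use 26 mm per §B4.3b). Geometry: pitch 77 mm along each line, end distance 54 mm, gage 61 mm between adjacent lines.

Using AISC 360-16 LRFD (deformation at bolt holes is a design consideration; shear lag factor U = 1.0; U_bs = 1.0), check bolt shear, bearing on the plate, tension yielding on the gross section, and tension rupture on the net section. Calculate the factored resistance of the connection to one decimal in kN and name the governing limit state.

Bolt shear: A_b = π(22)²/4 = 380.13 mm². φR_n = 0.75 × 469 × 380.13 × 9 × 1 = 1203.4 kN.
Bearing (10 mm plate, F_u = 450 MPa): end bolts L_c = 54 − 24/2 = 42, R_n = min(1.2×42×10×450, 2.4×22×10×450) = 226.8 kN/bolt; interior L_c = 77 − 24 = 53, R_n = 237.6 kN/bolt. φR_n = 0.75 × (3×226.8 + 6×237.6) = 1579.5 kN.
Tension yield (gross): A_g = 227×10 = 2270 mm². φR_n = 0.90 × 300 × 2270 = 612.9 kN.
Tension rupture (net): A_n = (227 − 3×26)×10 = 1490 mm² (U = 1.0, A_e = A_n). φR_n = 0.75 × 450 × 1490 = 502.9 kN.
Governing: min(1203.4, 1579.5, 612.9, 502.9) = 502.9 kN → net-section rupture.

502.9 kN (net-section rupture governs)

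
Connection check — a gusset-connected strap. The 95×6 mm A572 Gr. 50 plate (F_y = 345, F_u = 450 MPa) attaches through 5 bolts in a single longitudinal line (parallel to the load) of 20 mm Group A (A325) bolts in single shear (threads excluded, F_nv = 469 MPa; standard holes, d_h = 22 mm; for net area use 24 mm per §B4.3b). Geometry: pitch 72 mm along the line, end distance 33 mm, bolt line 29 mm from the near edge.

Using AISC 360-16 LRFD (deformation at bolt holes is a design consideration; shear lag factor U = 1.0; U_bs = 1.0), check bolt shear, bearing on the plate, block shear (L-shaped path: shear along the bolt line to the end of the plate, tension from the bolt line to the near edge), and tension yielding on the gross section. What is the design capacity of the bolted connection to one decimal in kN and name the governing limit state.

Bolt shear: A_b = π(20)²/4 = 314.16 mm². φR_n = 0.75 × 469 × 314.16 × 5 × 1 = 552.5 kN.
Bearing (6 mm plate, F_u = 450 MPa): end bolts L_c = 33 − 22/2 = 22, R_n = min(1.2×22×6×450, 2.4×20×6×450) = 71.28 kN/bolt; interior L_c = 72 − 22 = 50, R_n = 129.6 kN/bolt. φR_n = 0.75 × (1×71.28 + 4×129.6) = 442.3 kN.
Block shear: shear path 1×[33+4×72] = 1×321 mm, A_gv = 1926, A_nv = 1×(321 − 4.5×24)×6 = 1278 mm²; tension to near edge: (29 − 0.5×24)×6 = 102 mm². R_n = min(0.6×450×1278, 0.6×345×1926) + 1.0×450×102 = min(345.06, 398.68) + 45.9 = 390.96 kN. φR_n = 0.75 × 390.96 = 293.2 kN.
Tension yield (gross): A_g = 95×6 = 570 mm². φR_n = 0.90 × 345 × 570 = 177.0 kN.
Governing: min(552.5, 442.3, 293.2, 177.0) = 177.0 kN → gross-section yield.

177.0 kN (gross-section yield governs)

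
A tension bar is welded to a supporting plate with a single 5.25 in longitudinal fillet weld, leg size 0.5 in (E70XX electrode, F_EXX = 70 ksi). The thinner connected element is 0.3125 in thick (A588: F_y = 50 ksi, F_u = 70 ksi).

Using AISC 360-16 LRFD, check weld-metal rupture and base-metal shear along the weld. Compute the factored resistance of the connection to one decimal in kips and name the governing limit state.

Weld metal: throat = 0.707×0.5 = 0.3535 in, L = 5.25 in. φR_n = 0.75 × 0.6 × 70 × 0.3535 × 5.25 = 58.5 kips.
Base metal shear (0.3125 in plate): yield φR_n = 1.0×0.6×50×0.3125×5.25 = 49.2 kips; rupture φR_n = 0.75×0.6×70×0.3125×5.25 = 51.7 kips; take 49.2 kips (yield).
Governing: min(58.5, 49.2) = 49.2 kips → base-metal shear.

49.2 kips (base-metal shear governs)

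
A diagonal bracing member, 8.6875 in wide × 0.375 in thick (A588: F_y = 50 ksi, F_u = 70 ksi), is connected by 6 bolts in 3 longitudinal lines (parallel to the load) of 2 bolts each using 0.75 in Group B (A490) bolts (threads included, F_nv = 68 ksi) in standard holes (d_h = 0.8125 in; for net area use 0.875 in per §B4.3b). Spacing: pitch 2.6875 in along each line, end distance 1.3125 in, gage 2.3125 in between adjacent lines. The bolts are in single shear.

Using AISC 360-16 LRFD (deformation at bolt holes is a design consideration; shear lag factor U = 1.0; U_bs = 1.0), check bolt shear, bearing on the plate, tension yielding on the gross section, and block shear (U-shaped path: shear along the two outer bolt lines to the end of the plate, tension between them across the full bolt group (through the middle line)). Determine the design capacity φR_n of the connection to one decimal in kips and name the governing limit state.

Bolt shear: A_b = π(0.75)²/4 = 0.44179 in². φR_n = 0.75 × 68 × 0.44179 × 6 × 1 = 135.2 kips.
Bearing (0.375 in plate, F_u = 70 ksi): end bolts L_c = 1.3125 − 0.8125/2 = 0.90625, R_n = min(1.2×0.90625×0.375×70, 2.4×0.75×0.375×70) = 28.547 kips/bolt; interior L_c = 2.6875 − 0.8125 = 1.875, R_n = 47.25 kips/bolt. φR_n = 0.75 × (3×28.547 + 3×47.25) = 170.5 kips.
Tension yield (gross): A_g = 8.6875×0.375 = 3.2578 in². φR_n = 0.90 × 50 × 3.2578 = 146.6 kips.
Block shear: shear path 2×[1.3125+1×2.6875] = 2×4 in, A_gv = 3, A_nv = 2×(4 − 1.5×0.875)×0.375 = 2.0156 in²; tension across gage: (4.625 − 2×0.875)×0.375 = 1.0781 in². R_n = min(0.6×70×2.0156, 0.6×50×3) + 1.0×70×1.0781 = min(84.655, 90) + 75.467 = 160.12 kips. φR_n = 0.75 × 160.12 = 120.1 kips.
Governing: min(135.2, 170.5, 146.6, 120.1) = 120.1 kips → block shear.

120.1 kips (block shear governs)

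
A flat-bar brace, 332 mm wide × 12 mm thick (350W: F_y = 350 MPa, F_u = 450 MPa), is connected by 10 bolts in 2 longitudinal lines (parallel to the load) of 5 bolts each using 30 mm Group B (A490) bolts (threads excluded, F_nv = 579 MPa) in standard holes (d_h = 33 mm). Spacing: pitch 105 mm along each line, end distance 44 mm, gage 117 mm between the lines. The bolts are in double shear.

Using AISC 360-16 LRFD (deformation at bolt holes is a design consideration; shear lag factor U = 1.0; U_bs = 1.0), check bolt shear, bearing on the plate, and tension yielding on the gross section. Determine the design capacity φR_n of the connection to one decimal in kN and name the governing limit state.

1255.0 kN (gross-section yield governs)

Bolt shear: A_b = π(30)²/4 = 706.86 mm². φR_n = 0.75 × 579 × 706.86 × 10 × 2 = 6139.1 kN.
Bearing (12 mm plate, F_u = 450 MPa): end bolts L_c = 44 − 33/2 = 27.5, R_n = min(1.2×27.5×12×450, 2.4×30×12×450) = 178.2 kN/bolt; interior L_c = 105 − 33 = 72, R_n = 388.8 kN/bolt. φR_n = 0.75 × (2×178.2 + 8×388.8) = 2600.1 kN.
Tension yield (gross): A_g = 332×12 = 3984 mm². φR_n = 0.90 × 350 × 3984 = 1255.0 kN.
Governing: min(6139.1, 2600.1, 1255.0) = 1255.0 kN → gross-section yield.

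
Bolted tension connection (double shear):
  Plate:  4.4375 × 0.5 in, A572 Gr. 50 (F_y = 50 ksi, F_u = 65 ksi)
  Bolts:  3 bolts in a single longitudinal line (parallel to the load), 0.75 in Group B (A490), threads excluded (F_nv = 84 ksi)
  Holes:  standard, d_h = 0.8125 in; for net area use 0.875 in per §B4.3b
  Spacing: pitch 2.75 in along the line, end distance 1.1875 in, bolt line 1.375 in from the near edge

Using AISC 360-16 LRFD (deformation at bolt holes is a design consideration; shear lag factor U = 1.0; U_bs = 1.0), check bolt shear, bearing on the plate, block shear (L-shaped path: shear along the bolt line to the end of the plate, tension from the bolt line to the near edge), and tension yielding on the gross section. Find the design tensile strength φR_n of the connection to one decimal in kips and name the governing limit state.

Bolt shear: A_b = π(0.75)²/4 = 0.44179 in². φR_n = 0.75 × 84 × 0.44179 × 3 × 2 = 167.0 kips.
Bearing (0.5 in plate, F_u = 65 ksi): end bolts L_c = 1.1875 − 0.8125/2 = 0.78125, R_n = min(1.2×0.78125×0.5×65, 2.4×0.75×0.5×65) = 30.469 kips/bolt; interior L_c = 2.75 − 0.8125 = 1.9375, R_n = 58.5 kips/bolt. φR_n = 0.75 × (1×30.469 + 2×58.5) = 110.6 kips.
Block shear: shear path 1×[1.1875+2×2.75] = 1×6.6875 in, A_gv = 3.3438, A_nv = 1×(6.6875 − 2.5×0.875)×0.5 = 2.25 in²; tension to near edge: (1.375 − 0.5×0.875)×0.5 = 0.46875 in². R_n = min(0.6×65×2.25, 0.6×50×3.3438) + 1.0×65×0.46875 = min(87.75, 100.31) + 30.469 = 118.22 kips. φR_n = 0.75 × 118.22 = 88.7 kips.
Tension yield (gross): A_g = 4.4375×0.5 = 2.2188 in². φR_n = 0.90 × 50 × 2.2188 = 99.8 kips.
Governing: min(167.0, 110.6, 88.7, 99.8) = 88.7 kips → block shear.

88.7 kips (block shear governs)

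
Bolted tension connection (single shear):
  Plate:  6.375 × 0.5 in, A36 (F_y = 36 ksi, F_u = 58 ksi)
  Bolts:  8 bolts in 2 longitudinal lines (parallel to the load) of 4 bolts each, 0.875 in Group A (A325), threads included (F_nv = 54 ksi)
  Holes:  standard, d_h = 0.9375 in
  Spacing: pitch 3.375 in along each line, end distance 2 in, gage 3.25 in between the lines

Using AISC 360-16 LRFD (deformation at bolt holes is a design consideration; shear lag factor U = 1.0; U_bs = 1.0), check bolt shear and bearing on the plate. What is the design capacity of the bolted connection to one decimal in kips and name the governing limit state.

Bolt shear: A_b = π(0.875)²/4 = 0.60132 in². φR_n = 0.75 × 54 × 0.60132 × 8 × 1 = 194.8 kips.
Bearing (0.5 in plate, F_u = 58 ksi): end bolts L_c = 2 − 0.9375/2 = 1.53125, R_n = min(1.2×1.53125×0.5×58, 2.4×0.875×0.5×58) = 53.288 kips/bolt; interior L_c = 3.375 − 0.9375 = 2.4375, R_n = 60.9 kips/bolt. φR_n = 0.75 × (2×53.288 + 6×60.9) = 354.0 kips.
Governing: min(194.8, 354.0) = 194.8 kips → bolt shear.

194.8 kips (bolt shear governs)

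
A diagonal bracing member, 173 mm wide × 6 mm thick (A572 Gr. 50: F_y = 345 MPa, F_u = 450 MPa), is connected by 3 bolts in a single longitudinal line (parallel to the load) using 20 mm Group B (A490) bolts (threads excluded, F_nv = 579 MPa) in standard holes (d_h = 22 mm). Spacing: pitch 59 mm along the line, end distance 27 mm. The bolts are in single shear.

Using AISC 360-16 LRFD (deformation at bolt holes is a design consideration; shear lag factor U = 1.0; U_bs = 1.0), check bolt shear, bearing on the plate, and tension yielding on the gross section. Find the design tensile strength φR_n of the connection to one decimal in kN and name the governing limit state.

218.7 kN (bearing governs)

Bolt shear: A_b = π(20)²/4 = 314.16 mm². φR_n = 0.75 × 579 × 314.16 × 3 × 1 = 409.3 kN.
Bearing (6 mm plate, F_u = 450 MPa): end bolts L_c = 27 − 22/2 = 16, R_n = min(1.2×16×6×450, 2.4×20×6×450) = 51.84 kN/bolt; interior L_c = 59 − 22 = 37, R_n = 119.88 kN/bolt. φR_n = 0.75 × (1×51.84 + 2×119.88) = 218.7 kN.
Tension yield (gross): A_g = 173×6 = 1038 mm². φR_n = 0.90 × 345 × 1038 = 322.3 kN.
Governing: min(409.3, 218.7, 322.3) = 218.7 kN → bearing.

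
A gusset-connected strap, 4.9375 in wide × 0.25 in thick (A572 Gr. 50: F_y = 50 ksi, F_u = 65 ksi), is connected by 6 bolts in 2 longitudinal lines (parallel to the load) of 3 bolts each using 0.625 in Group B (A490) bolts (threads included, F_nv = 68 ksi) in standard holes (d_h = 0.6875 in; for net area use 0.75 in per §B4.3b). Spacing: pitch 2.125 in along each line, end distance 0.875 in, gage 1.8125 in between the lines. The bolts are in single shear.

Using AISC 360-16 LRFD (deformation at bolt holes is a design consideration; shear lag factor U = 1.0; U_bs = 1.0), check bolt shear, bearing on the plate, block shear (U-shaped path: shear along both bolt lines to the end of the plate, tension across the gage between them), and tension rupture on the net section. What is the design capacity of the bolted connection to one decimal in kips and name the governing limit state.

Bolt shear: A_b = π(0.625)²/4 = 0.3068 in². φR_n = 0.75 × 68 × 0.3068 × 6 × 1 = 93.9 kips.
Bearing (0.25 in plate, F_u = 65 ksi): end bolts L_c = 0.875 − 0.6875/2 = 0.53125, R_n = min(1.2×0.53125×0.25×65, 2.4×0.625×0.25×65) = 10.359 kips/bolt; interior L_c = 2.125 − 0.6875 = 1.4375, R_n = 24.375 kips/bolt. φR_n = 0.75 × (2×10.359 + 4×24.375) = 88.7 kips.
Block shear: shear path 2×[0.875+2×2.125] = 2×5.125 in, A_gv = 2.5625, A_nv = 2×(5.125 − 2.5×0.75)×0.25 = 1.625 in²; tension across gage: (1.8125 − 1×0.75)×0.25 = 0.26563 in². R_n = min(0.6×65×1.625, 0.6×50×2.5625) + 1.0×65×0.26563 = min(63.375, 76.875) + 17.266 = 80.641 kips. φR_n = 0.75 × 80.641 = 60.5 kips.
Tension rupture (net): A_n = (4.9375 − 2×0.75)×0.25 = 0.85938 in² (U = 1.0, A_e = A_n). φR_n = 0.75 × 65 × 0.85938 = 41.9 kips.
Governing: min(93.9, 88.7, 60.5, 41.9) = 41.9 kips → net-section rupture.

41.9 kips (net-section rupture governs)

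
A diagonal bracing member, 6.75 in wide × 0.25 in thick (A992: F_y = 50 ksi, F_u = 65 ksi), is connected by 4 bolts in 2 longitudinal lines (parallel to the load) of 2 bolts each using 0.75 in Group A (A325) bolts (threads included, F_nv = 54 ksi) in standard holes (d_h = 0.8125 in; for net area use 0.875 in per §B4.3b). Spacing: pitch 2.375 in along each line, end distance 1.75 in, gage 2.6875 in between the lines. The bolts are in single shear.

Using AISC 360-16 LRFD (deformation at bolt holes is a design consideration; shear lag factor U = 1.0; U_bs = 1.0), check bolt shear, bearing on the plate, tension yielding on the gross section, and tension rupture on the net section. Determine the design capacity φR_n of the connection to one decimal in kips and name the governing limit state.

Bolt shear: A_b = π(0.75)²/4 = 0.44179 in². φR_n = 0.75 × 54 × 0.44179 × 4 × 1 = 71.6 kips.
Bearing (0.25 in plate, F_u = 65 ksi): end bolts L_c = 1.75 − 0.8125/2 = 1.34375, R_n = min(1.2×1.34375×0.25×65, 2.4×0.75×0.25×65) = 26.203 kips/bolt; interior L_c = 2.375 − 0.8125 = 1.5625, R_n = 29.25 kips/bolt. φR_n = 0.75 × (2×26.203 + 2×29.25) = 83.2 kips.
Tension yield (gross): A_g = 6.75×0.25 = 1.6875 in². φR_n = 0.90 × 50 × 1.6875 = 75.9 kips.
Tension rupture (net): A_n = (6.75 − 2×0.875)×0.25 = 1.25 in² (U = 1.0, A_e = A_n). φR_n = 0.75 × 65 × 1.25 = 60.9 kips.
Governing: min(71.6, 83.2, 75.9, 60.9) = 60.9 kips → net-section rupture.

60.9 kips (net-section rupture governs)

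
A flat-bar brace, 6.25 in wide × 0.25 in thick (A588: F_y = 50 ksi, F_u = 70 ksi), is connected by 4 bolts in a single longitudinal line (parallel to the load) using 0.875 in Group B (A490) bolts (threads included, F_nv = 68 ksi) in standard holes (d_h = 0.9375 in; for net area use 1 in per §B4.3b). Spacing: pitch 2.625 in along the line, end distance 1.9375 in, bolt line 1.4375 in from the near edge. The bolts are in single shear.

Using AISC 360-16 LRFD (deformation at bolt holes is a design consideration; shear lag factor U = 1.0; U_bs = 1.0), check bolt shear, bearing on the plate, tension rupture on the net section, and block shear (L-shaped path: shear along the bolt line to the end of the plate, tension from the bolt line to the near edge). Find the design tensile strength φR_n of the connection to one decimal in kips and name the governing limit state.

Bolt shear: A_b = π(0.875)²/4 = 0.60132 in². φR_n = 0.75 × 68 × 0.60132 × 4 × 1 = 122.7 kips.
Bearing (0.25 in plate, F_u = 70 ksi): end bolts L_c = 1.9375 − 0.9375/2 = 1.46875, R_n = min(1.2×1.46875×0.25×70, 2.4×0.875×0.25×70) = 30.844 kips/bolt; interior L_c = 2.625 − 0.9375 = 1.6875, R_n = 35.438 kips/bolt. φR_n = 0.75 × (1×30.844 + 3×35.438) = 102.9 kips.
Tension rupture (net): A_n = (6.25 − 1×1)×0.25 = 1.3125 in² (U = 1.0, A_e = A_n). φR_n = 0.75 × 70 × 1.3125 = 68.9 kips.
Block shear: shear path 1×[1.9375+3×2.625] = 1×9.8125 in, A_gv = 2.4531, A_nv = 1×(9.8125 − 3.5×1)×0.25 = 1.5781 in²; tension to near edge: (1.4375 − 0.5×1)×0.25 = 0.23438 in². R_n = min(0.6×70×1.5781, 0.6×50×2.4531) + 1.0×70×0.23438 = min(66.28, 73.593) + 16.407 = 82.687 kips. φR_n = 0.75 × 82.687 = 62.0 kips.
Governing: min(122.7, 102.9, 68.9, 62.0) = 62.0 kips → block shear.

62.0 kips (block shear governs)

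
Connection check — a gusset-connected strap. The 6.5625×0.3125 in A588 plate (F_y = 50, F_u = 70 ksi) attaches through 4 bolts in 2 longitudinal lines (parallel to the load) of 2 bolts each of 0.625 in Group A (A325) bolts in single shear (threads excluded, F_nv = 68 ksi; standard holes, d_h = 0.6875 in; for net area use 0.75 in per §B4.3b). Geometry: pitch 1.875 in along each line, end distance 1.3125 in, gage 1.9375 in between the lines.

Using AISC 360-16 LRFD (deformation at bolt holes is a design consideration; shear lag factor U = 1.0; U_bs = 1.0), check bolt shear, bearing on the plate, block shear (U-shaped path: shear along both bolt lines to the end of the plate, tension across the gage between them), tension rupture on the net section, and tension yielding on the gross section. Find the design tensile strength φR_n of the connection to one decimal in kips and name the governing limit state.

Bolt shear: A_b = π(0.625)²/4 = 0.3068 in². φR_n = 0.75 × 68 × 0.3068 × 4 × 1 = 62.6 kips.
Bearing (0.3125 in plate, F_u = 70 ksi): end bolts L_c = 1.3125 − 0.6875/2 = 0.96875, R_n = min(1.2×0.96875×0.3125×70, 2.4×0.625×0.3125×70) = 25.43 kips/bolt; interior L_c = 1.875 − 0.6875 = 1.1875, R_n = 31.172 kips/bolt. φR_n = 0.75 × (2×25.43 + 2×31.172) = 84.9 kips.
Block shear: shear path 2×[1.3125+1×1.875] = 2×3.1875 in, A_gv = 1.9922, A_nv = 2×(3.1875 − 1.5×0.75)×0.3125 = 1.2891 in²; tension across gage: (1.9375 − 1×0.75)×0.3125 = 0.37109 in². R_n = min(0.6×70×1.2891, 0.6×50×1.9922) + 1.0×70×0.37109 = min(54.142, 59.766) + 25.976 = 80.118 kips. φR_n = 0.75 × 80.118 = 60.1 kips.
Tension rupture (net): A_n = (6.5625 − 2×0.75)×0.3125 = 1.582 in² (U = 1.0, A_e = A_n). φR_n = 0.75 × 70 × 1.582 = 83.1 kips.
Tension yield (gross): A_g = 6.5625×0.3125 = 2.0508 in². φR_n = 0.90 × 50 × 2.0508 = 92.3 kips.
Governing: min(62.6, 84.9, 60.1, 83.1, 92.3) = 60.1 kips → block shear.

60.1 kips (block shear governs)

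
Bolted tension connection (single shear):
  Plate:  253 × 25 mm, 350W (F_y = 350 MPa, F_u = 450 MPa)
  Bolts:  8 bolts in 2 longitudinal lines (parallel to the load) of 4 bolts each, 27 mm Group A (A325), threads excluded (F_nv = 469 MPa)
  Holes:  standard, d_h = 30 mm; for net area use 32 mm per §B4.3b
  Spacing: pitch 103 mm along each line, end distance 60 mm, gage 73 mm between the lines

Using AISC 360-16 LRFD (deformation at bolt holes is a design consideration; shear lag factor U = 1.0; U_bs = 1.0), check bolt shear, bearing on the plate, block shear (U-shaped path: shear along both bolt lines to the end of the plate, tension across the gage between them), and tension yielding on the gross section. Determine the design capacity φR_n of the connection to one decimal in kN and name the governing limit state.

Bolt shear: A_b = π(27)²/4 = 572.56 mm². φR_n = 0.75 × 469 × 572.56 × 8 × 1 = 1611.2 kN.
Bearing (25 mm plate, F_u = 450 MPa): end bolts L_c = 60 − 30/2 = 45, R_n = min(1.2×45×25×450, 2.4×27×25×450) = 607.5 kN/bolt; interior L_c = 103 − 30 = 73, R_n = 729 kN/bolt. φR_n = 0.75 × (2×607.5 + 6×729) = 4191.8 kN.
Block shear: shear path 2×[60+3×103] = 2×369 mm, A_gv = 18450, A_nv = 2×(369 − 3.5×32)×25 = 12850 mm²; tension across gage: (73 − 1×32)×25 = 1025 mm². R_n = min(0.6×450×12850, 0.6×350×18450) + 1.0×450×1025 = min(3469.5, 3874.5) + 461.25 = 3930.8 kN. φR_n = 0.75 × 3930.8 = 2948.1 kN.
Tension yield (gross): A_g = 253×25 = 6325 mm². φR_n = 0.90 × 350 × 6325 = 1992.4 kN.
Governing: min(1611.2, 4191.8, 2948.1, 1992.4) = 1611.2 kN → bolt shear.

1611.2 kN (bolt shear governs)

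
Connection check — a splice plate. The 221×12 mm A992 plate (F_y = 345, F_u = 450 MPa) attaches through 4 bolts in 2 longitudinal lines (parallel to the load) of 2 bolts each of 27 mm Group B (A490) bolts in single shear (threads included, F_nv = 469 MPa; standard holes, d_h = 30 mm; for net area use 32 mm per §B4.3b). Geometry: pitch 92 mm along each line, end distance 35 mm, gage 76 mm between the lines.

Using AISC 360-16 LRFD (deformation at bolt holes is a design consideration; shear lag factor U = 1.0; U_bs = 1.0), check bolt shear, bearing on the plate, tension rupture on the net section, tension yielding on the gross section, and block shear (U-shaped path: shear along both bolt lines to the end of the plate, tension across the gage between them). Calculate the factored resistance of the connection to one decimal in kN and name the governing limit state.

Bolt shear: A_b = π(27)²/4 = 572.56 mm². φR_n = 0.75 × 469 × 572.56 × 4 × 1 = 805.6 kN.
Bearing (12 mm plate, F_u = 450 MPa): end bolts L_c = 35 − 30/2 = 20, R_n = min(1.2×20×12×450, 2.4×27×12×450) = 129.6 kN/bolt; interior L_c = 92 − 30 = 62, R_n = 349.92 kN/bolt. φR_n = 0.75 × (2×129.6 + 2×349.92) = 719.3 kN.
Tension rupture (net): A_n = (221 − 2×32)×12 = 1884 mm² (U = 1.0, A_e = A_n). φR_n = 0.75 × 450 × 1884 = 635.9 kN.
Tension yield (gross): A_g = 221×12 = 2652 mm². φR_n = 0.90 × 345 × 2652 = 823.4 kN.
Block shear: shear path 2×[35+1×92] = 2×127 mm, A_gv = 3048, A_nv = 2×(127 − 1.5×32)×12 = 1896 mm²; tension across gage: (76 − 1×32)×12 = 528 mm². R_n = min(0.6×450×1896, 0.6×345×3048) + 1.0×450×528 = min(511.92, 630.94) + 237.6 = 749.52 kN. φR_n = 0.75 × 749.52 = 562.1 kN.
Governing: min(805.6, 719.3, 635.9, 823.4, 562.1) = 562.1 kN → block shear.

562.1 kN (block shear governs)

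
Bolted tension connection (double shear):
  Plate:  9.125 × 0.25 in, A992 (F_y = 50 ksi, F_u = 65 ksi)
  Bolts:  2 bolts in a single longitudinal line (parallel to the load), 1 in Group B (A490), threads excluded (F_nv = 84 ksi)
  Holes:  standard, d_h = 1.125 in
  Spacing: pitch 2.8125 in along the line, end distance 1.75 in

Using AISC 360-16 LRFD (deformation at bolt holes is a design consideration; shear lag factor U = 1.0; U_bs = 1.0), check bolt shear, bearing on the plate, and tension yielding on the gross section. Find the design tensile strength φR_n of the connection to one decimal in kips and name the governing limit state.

42.0 kips (bearing governs)

Bolt shear: A_b = π(1)²/4 = 0.7854 in². φR_n = 0.75 × 84 × 0.7854 × 2 × 2 = 197.9 kips.
Bearing (0.25 in plate, F_u = 65 ksi): end bolts L_c = 1.75 − 1.125/2 = 1.1875, R_n = min(1.2×1.1875×0.25×65, 2.4×1×0.25×65) = 23.156 kips/bolt; interior L_c = 2.8125 − 1.125 = 1.6875, R_n = 32.906 kips/bolt. φR_n = 0.75 × (1×23.156 + 1×32.906) = 42.0 kips.
Tension yield (gross): A_g = 9.125×0.25 = 2.2813 in². φR_n = 0.90 × 50 × 2.2813 = 102.7 kips.
Governing: min(197.9, 42.0, 102.7) = 42.0 kips → bearing.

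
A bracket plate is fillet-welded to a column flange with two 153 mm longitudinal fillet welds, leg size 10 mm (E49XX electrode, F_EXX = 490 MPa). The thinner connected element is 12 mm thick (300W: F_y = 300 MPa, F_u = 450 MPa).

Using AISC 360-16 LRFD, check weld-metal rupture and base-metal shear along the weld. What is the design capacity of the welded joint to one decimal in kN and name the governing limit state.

477.0 kN (weld metal governs)

Weld metal: throat = 0.707×10 = 7.07 mm, L = 2×153 = 306 mm. φR_n = 0.75 × 0.6 × 490 × 7.07 × 306 = 477.0 kN.
Base metal shear (12 mm plate): yield φR_n = 1.0×0.6×300×12×306 = 661.0 kN; rupture φR_n = 0.75×0.6×450×12×306 = 743.6 kN; take 661.0 kN (yield).
Governing: min(477.0, 661.0) = 477.0 kN → weld metal.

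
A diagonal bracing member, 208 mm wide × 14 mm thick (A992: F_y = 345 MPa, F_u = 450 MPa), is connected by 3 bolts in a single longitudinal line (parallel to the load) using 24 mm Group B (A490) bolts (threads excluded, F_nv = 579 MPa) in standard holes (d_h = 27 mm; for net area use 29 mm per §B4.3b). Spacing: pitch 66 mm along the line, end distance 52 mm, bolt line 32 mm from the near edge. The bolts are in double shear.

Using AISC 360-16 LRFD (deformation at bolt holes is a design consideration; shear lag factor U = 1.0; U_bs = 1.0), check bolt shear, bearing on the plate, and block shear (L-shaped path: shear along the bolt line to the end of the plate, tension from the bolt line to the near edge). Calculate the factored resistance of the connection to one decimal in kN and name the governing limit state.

Bolt shear: A_b = π(24)²/4 = 452.39 mm². φR_n = 0.75 × 579 × 452.39 × 3 × 2 = 1178.7 kN.
Bearing (14 mm plate, F_u = 450 MPa): end bolts L_c = 52 − 27/2 = 38.5, R_n = min(1.2×38.5×14×450, 2.4×24×14×450) = 291.06 kN/bolt; interior L_c = 66 − 27 = 39, R_n = 294.84 kN/bolt. φR_n = 0.75 × (1×291.06 + 2×294.84) = 660.6 kN.
Block shear: shear path 1×[52+2×66] = 1×184 mm, A_gv = 2576, A_nv = 1×(184 − 2.5×29)×14 = 1561 mm²; tension to near edge: (32 − 0.5×29)×14 = 245 mm². R_n = min(0.6×450×1561, 0.6×345×2576) + 1.0×450×245 = min(421.47, 533.23) + 110.25 = 531.72 kN. φR_n = 0.75 × 531.72 = 398.8 kN.
Governing: min(1178.7, 660.6, 398.8) = 398.8 kN → block shear.

398.8 kN (block shear governs)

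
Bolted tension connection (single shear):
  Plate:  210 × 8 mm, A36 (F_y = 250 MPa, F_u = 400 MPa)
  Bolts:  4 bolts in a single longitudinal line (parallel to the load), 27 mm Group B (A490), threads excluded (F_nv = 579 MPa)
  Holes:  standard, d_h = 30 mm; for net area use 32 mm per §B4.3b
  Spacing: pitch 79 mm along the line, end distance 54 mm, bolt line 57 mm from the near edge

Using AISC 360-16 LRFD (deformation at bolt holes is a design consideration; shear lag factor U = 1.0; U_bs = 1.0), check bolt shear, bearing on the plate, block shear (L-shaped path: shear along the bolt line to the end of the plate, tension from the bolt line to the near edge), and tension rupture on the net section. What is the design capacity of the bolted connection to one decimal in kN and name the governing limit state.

Bolt shear: A_b = π(27)²/4 = 572.56 mm². φR_n = 0.75 × 579 × 572.56 × 4 × 1 = 994.5 kN.
Bearing (8 mm plate, F_u = 400 MPa): end bolts L_c = 54 − 30/2 = 39, R_n = min(1.2×39×8×400, 2.4×27×8×400) = 149.76 kN/bolt; interior L_c = 79 − 30 = 49, R_n = 188.16 kN/bolt. φR_n = 0.75 × (1×149.76 + 3×188.16) = 535.7 kN.
Block shear: shear path 1×[54+3×79] = 1×291 mm, A_gv = 2328, A_nv = 1×(291 − 3.5×32)×8 = 1432 mm²; tension to near edge: (57 − 0.5×32)×8 = 328 mm². R_n = min(0.6×400×1432, 0.6×250×2328) + 1.0×400×328 = min(343.68, 349.2) + 131.2 = 474.88 kN. φR_n = 0.75 × 474.88 = 356.2 kN.
Tension rupture (net): A_n = (210 − 1×32)×8 = 1424 mm² (U = 1.0, A_e = A_n). φR_n = 0.75 × 400 × 1424 = 427.2 kN.
Governing: min(994.5, 535.7, 356.2, 427.2) = 356.2 kN → block shear.

356.2 kN (block shear governs)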